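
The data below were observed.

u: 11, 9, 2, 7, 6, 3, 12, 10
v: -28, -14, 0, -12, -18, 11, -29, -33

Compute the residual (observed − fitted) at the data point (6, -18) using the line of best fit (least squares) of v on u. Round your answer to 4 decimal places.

-8.1862

n = 8, Σx = 60, Σy = -123, Σxy = -1271, Σx² = 544
Sxx = Σx² − (Σx)²/n = 544 − 450 = 94
Sxy = Σxy − (Σx)(Σy)/n = -1271 − (-922.5) = -348.5
b = Sxy/Sxx = -348.5/94 = -3.707447
a = ȳ − b·x̄ = -15.375 − (-3.707447)·7.5 = 12.430851
ŷ(6) = 12.430851 + (-3.707447)·6 = -9.813830
residual = y − ŷ = -18 − (-9.813830) = -8.186170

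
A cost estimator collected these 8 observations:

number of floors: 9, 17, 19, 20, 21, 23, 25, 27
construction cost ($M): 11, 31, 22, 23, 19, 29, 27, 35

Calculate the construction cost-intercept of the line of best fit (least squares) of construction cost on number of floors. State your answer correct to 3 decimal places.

n = 8, Σx = 161, Σy = 197, Σxy = 4190, Σx² = 3455
Sxx = Σx² − (Σx)²/n = 3455 − 3240.125 = 214.875
Sxy = Σxy − (Σx)(Σy)/n = 4190 − 3964.625 = 225.375
b = Sxy/Sxx = 225.375/214.875 = 1.048866
a = ȳ − b·x̄ = 24.625 − 1.048866·20.125 = 3.516579

3.517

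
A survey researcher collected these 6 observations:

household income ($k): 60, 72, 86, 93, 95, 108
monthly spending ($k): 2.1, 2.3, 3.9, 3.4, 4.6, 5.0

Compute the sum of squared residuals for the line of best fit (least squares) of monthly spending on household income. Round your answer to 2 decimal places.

0.87

n = 6, Σx = 514, Σy = 21.3, Σxy = 1920.2, Σx² = 45518, Σy² = 82.63
Sxx = Σx² − (Σx)²/n = 45518 − 44032.666667 = 1485.333333
Sxy = Σxy − (Σx)(Σy)/n = 1920.2 − 1824.7 = 95.5
Syy = Σy² − (Σy)²/n = 82.63 − 75.615 = 7.015
b = Sxy/Sxx = 95.5/1485.333333 = 0.064295
SSE = Syy − b·Sxy = 7.015 − 0.064295·95.5 = 0.874796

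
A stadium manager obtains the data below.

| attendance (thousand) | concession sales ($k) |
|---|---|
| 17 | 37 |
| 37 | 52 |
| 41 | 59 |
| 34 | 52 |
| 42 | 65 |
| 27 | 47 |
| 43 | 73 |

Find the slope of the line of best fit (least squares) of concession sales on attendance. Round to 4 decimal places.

1.1543

n = 7, Σx = 241, Σy = 385, Σxy = 13878, Σx² = 8837
Sxx = Σx² − (Σx)²/n = 8837 − 8297.285714 = 539.714286
Sxy = Σxy − (Σx)(Σy)/n = 13878 − 13255 = 623
b = Sxy/Sxx = 623/539.714286 = 1.154314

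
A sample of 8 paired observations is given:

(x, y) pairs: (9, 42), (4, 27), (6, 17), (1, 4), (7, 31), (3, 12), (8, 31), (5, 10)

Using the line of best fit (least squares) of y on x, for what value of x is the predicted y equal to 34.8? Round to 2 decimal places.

n = 8, Σx = 43, Σy = 174, Σxy = 1143, Σx² = 281
Sxx = Σx² − (Σx)²/n = 281 − 231.125 = 49.875
Sxy = Σxy − (Σx)(Σy)/n = 1143 − 935.25 = 207.75
b = Sxy/Sxx = 207.75/49.875 = 4.165414
a = ȳ − b·x̄ = 21.75 − 4.165414·5.375 = -0.639098
Set a + b·x = 34.8: x = (34.8 − (-0.639098)) / 4.165414 = 8.507942

8.51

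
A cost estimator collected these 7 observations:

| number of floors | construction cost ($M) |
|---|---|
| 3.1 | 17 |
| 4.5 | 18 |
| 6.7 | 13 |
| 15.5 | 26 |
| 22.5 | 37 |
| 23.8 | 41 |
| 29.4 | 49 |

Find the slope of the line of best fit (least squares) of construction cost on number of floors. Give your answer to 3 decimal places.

n = 7, Σx = 105.5, Σy = 201, Σxy = 3872.7, Σx² = 2252.05
Sxx = Σx² − (Σx)²/n = 2252.05 − 1590.035714 = 662.014286
Sxy = Σxy − (Σx)(Σy)/n = 3872.7 − 3029.357143 = 843.342857
b = Sxy/Sxx = 843.342857/662.014286 = 1.273904

1.274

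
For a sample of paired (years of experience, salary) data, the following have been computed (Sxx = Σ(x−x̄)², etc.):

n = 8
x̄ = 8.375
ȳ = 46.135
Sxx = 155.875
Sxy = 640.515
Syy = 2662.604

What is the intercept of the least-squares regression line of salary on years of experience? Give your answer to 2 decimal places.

11.72

b = Sxy/Sxx = 640.515/155.875 = 4.109158
a = ȳ − b·x̄ = 46.135 − 4.109158·8.375 = 11.720802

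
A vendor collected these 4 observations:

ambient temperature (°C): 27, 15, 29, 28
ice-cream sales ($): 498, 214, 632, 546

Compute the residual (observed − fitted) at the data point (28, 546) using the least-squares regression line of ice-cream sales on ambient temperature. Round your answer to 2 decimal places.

n = 4, Σx = 99, Σy = 1890, Σxy = 50272, Σx² = 2579
Sxx = Σx² − (Σx)²/n = 2579 − 2450.25 = 128.75
Sxy = Σxy − (Σx)(Σy)/n = 50272 − 46777.5 = 3494.5
b = Sxy/Sxx = 3494.5/128.75 = 27.141748
a = ȳ − b·x̄ = 472.5 − 27.141748·24.75 = -199.258252
ŷ(28) = -199.258252 + 27.141748·28 = 560.710680
residual = y − ŷ = 546 − 560.710680 = -14.710680

-14.71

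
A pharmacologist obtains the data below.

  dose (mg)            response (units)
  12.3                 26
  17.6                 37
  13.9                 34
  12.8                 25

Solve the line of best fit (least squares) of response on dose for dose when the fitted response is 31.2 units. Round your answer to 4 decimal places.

14.4730

n = 4, Σx = 56.6, Σy = 122, Σxy = 1763.6, Σx² = 818.1
Sxx = Σx² − (Σx)²/n = 818.1 − 800.89 = 17.21
Sxy = Σxy − (Σx)(Σy)/n = 1763.6 − 1726.3 = 37.3
b = Sxy/Sxx = 37.3/17.21 = 2.167345
a = ȳ − b·x̄ = 30.5 − 2.167345·14.15 = -0.167926
Set a + b·x = 31.2: x = (31.2 − (-0.167926)) / 2.167345 = 14.472976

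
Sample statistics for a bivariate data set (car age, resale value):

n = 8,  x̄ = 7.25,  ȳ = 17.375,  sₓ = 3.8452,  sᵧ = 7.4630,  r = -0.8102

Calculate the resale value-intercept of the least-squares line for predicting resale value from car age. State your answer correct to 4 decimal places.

b = r · sᵧ/sₓ = -0.8102 · 7.463/3.8452 = -1.572486
a = ȳ − b·x̄ = 17.375 − (-1.572486)·7.25 = 28.775522

28.7755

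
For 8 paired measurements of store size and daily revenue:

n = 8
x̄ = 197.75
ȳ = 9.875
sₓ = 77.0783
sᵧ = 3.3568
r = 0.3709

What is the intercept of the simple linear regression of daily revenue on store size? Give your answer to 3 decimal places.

6.681

b = r · sᵧ/sₓ = 0.3709 · 3.3568/77.0783 = 0.016153
a = ȳ − b·x̄ = 9.875 − 0.016153·197.75 = 6.680766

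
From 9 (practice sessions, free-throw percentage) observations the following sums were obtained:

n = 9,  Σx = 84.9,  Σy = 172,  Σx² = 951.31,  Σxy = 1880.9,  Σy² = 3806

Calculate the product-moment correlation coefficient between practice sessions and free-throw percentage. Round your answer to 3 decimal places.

Sxx = Σx² − (Σx)²/n = 951.31 − 800.89 = 150.42
Sxy = Σxy − (Σx)(Σy)/n = 1880.9 − 1622.533333 = 258.366667
Syy = Σy² − (Σy)²/n = 3806 − 3287.111111 = 518.888889
r = Sxy/√(Sxx·Syy) = 258.366667/√(78051.266667) = 258.366667/279.376568 = 0.924797

0.925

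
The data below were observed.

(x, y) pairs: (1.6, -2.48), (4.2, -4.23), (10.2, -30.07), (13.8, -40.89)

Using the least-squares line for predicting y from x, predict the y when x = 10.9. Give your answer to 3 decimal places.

-31.111

n = 4, Σx = 29.8, Σy = -77.67, Σxy = -892.73, Σx² = 314.68
Sxx = Σx² − (Σx)²/n = 314.68 − 222.01 = 92.67
Sxy = Σxy − (Σx)(Σy)/n = -892.73 − (-578.6415) = -314.0885
b = Sxy/Sxx = -314.0885/92.67 = -3.389322
a = ȳ − b·x̄ = -19.4175 − (-3.389322)·7.45 = 5.832951
ŷ(10.9) = a + b·10.9 = 5.832951 + (-3.389322)·10.9 = -31.110662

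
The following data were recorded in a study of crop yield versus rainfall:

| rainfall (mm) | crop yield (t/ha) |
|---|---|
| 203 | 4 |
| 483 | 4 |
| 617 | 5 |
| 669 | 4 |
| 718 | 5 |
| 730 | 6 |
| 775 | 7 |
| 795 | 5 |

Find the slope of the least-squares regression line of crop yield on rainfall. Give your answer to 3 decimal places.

0.003

n = 8, Σx = 4990, Σy = 40, Σxy = 25875, Σx² = 3383822
Sxx = Σx² − (Σx)²/n = 3383822 − 3112512.5 = 271309.5
Sxy = Σxy − (Σx)(Σy)/n = 25875 − 24950 = 925
b = Sxy/Sxx = 925/271309.5 = 0.003409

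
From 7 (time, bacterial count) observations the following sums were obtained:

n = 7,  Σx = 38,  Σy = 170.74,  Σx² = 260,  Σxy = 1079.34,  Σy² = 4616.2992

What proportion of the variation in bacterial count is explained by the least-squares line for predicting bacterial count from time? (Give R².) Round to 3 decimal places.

0.958

Sxx = Σx² − (Σx)²/n = 260 − 206.285714 = 53.714286
Sxy = Σxy − (Σx)(Σy)/n = 1079.34 − 926.874286 = 152.465714
Syy = Σy² − (Σy)²/n = 4616.2992 − 4164.592514 = 451.706686
R² = Sxy²/(Sxx·Syy) = (152.465714)²/(53.714286·451.706686) = 0.958072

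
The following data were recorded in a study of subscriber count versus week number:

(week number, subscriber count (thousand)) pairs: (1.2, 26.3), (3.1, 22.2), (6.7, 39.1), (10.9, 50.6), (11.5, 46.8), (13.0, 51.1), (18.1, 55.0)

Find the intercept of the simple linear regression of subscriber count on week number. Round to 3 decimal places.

22.671

n = 7, Σx = 64.5, Σy = 291.1, Σxy = 3111.89, Σx² = 803.61
Sxx = Σx² − (Σx)²/n = 803.61 − 594.321429 = 209.288571
Sxy = Σxy − (Σx)(Σy)/n = 3111.89 − 2682.278571 = 429.611429
b = Sxy/Sxx = 429.611429/209.288571 = 2.052723
a = ȳ − b·x̄ = 41.585714 − 2.052723·9.214286 = 22.671340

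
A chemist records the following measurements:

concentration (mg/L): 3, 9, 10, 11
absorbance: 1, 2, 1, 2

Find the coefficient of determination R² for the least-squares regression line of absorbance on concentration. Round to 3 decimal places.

n = 4, Σx = 33, Σy = 6, Σxy = 53, Σx² = 311, Σy² = 10
Sxx = Σx² − (Σx)²/n = 311 − 272.25 = 38.75
Sxy = Σxy − (Σx)(Σy)/n = 53 − 49.5 = 3.5
Syy = Σy² − (Σy)²/n = 10 − 9 = 1
R² = Sxy²/(Sxx·Syy) = (3.5)²/(38.75·1) = 0.316129

0.316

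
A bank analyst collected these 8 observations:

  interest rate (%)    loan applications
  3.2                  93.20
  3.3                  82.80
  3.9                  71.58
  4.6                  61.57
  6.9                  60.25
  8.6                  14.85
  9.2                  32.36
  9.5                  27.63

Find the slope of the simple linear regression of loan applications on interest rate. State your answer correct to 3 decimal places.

-9.626

n = 8, Σx = 49.2, Σy = 444.24, Σxy = 2237.496, Σx² = 353.96
Sxx = Σx² − (Σx)²/n = 353.96 − 302.58 = 51.38
Sxy = Σxy − (Σx)(Σy)/n = 2237.496 − 2732.076 = -494.58
b = Sxy/Sxx = -494.58/51.38 = -9.625924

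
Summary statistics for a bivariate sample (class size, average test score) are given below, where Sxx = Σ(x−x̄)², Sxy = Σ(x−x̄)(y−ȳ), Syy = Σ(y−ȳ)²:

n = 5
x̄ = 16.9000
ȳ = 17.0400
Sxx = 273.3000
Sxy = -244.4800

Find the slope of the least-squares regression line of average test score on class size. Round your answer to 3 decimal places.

-0.895

b = Sxy/Sxx = -244.48/273.3 = -0.894548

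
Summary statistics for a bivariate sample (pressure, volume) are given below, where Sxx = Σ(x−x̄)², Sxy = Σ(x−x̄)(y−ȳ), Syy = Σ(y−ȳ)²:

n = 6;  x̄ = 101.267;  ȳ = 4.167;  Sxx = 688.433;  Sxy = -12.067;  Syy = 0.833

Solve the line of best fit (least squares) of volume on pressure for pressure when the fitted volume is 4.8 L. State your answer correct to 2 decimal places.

65.15

b = Sxy/Sxx = -12.067/688.433 = -0.017528
a = ȳ − b·x̄ = 4.167 − (-0.017528)·101.267 = 5.942030
Set a + b·x = 4.8: x = (4.8 − 5.942030) / (-0.017528) = 65.153791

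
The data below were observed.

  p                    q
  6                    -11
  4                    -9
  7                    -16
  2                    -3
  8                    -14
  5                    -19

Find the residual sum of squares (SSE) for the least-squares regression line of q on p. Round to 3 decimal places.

n = 6, Σx = 32, Σy = -72, Σxy = -427, Σx² = 194, Σy² = 1024
Sxx = Σx² − (Σx)²/n = 194 − 170.666667 = 23.333333
Sxy = Σxy − (Σx)(Σy)/n = -427 − (-384) = -43
Syy = Σy² − (Σy)²/n = 1024 − 864 = 160
b = Sxy/Sxx = -43/23.333333 = -1.842857
SSE = Syy − b·Sxy = 160 − (-1.842857)·(-43) = 80.757143

80.757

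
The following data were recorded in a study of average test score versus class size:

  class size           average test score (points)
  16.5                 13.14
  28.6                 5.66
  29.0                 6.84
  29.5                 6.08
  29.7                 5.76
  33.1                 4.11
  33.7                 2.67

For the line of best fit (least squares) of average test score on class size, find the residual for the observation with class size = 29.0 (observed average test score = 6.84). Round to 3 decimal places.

n = 7, Σx = 200.1, Σy = 44.26, Σxy = 1153.498, Σx² = 5914.85
Sxx = Σx² − (Σx)²/n = 5914.85 − 5720.001429 = 194.848571
Sxy = Σxy − (Σx)(Σy)/n = 1153.498 − 1265.203714 = -111.705714
b = Sxy/Sxx = -111.705714/194.848571 = -0.573295
a = ȳ − b·x̄ = 6.322857 − (-0.573295)·28.585714 = 22.710905
ŷ(29.0) = 22.710905 + (-0.573295)·29 = 6.085349
residual = y − ŷ = 6.84 − 6.085349 = 0.754651

0.755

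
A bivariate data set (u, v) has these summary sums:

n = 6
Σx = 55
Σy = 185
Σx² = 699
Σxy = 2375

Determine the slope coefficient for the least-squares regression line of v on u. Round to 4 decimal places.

3.4859

Sxx = Σx² − (Σx)²/n = 699 − 504.166667 = 194.833333
Sxy = Σxy − (Σx)(Σy)/n = 2375 − 1695.833333 = 679.166667
b = Sxy/Sxx = 679.166667/194.833333 = 3.485885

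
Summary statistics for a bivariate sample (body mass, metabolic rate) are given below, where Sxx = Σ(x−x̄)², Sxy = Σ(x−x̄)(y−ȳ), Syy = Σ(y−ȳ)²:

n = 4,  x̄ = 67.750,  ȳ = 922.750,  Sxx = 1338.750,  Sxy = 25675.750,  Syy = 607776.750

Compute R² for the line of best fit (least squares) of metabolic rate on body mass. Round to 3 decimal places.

R² = Sxy²/(Sxx·Syy) = (25675.75)²/(1338.75·607776.75) = 0.810220

0.810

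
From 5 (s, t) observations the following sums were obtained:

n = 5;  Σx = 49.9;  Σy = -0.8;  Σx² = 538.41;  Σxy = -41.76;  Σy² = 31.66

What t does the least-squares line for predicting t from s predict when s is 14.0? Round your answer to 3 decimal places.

Sxx = Σx² − (Σx)²/n = 538.41 − 498.002 = 40.408
Sxy = Σxy − (Σx)(Σy)/n = -41.76 − (-7.984) = -33.776
b = Sxy/Sxx = -33.776/40.408 = -0.835874
a = ȳ − b·x̄ = -0.16 − (-0.835874)·9.98 = 8.182023
ŷ(14.0) = a + b·14.0 = 8.182023 + (-0.835874)·14 = -3.520214

-3.520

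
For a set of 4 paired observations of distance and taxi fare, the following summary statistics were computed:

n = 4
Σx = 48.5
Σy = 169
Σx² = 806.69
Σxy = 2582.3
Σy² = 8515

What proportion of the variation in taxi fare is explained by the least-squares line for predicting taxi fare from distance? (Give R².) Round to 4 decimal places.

0.9458

Sxx = Σx² − (Σx)²/n = 806.69 − 588.0625 = 218.6275
Sxy = Σxy − (Σx)(Σy)/n = 2582.3 − 2049.125 = 533.175
Syy = Σy² − (Σy)²/n = 8515 − 7140.25 = 1374.75
R² = Sxy²/(Sxx·Syy) = (533.175)²/(218.6275·1374.75) = 0.945826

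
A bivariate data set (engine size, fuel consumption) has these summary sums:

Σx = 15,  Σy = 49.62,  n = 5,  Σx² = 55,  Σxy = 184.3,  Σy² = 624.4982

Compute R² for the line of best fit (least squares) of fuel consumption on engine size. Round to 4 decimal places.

0.9510

Sxx = Σx² − (Σx)²/n = 55 − 45 = 10
Sxy = Σxy − (Σx)(Σy)/n = 184.3 − 148.86 = 35.44
Syy = Σy² − (Σy)²/n = 624.4982 − 492.42888 = 132.06932
R² = Sxy²/(Sxx·Syy) = (35.44)²/(10·132.06932) = 0.951011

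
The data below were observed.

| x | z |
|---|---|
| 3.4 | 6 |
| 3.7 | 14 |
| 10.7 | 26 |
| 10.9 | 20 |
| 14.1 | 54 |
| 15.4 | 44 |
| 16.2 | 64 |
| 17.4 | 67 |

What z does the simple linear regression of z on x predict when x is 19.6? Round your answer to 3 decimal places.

n = 8, Σx = 91.8, Σy = 295, Σxy = 4210, Σx² = 1259.72
Sxx = Σx² − (Σx)²/n = 1259.72 − 1053.405 = 206.315
Sxy = Σxy − (Σx)(Σy)/n = 4210 − 3385.125 = 824.875
b = Sxy/Sxx = 824.875/206.315 = 3.998134
a = ȳ − b·x̄ = 36.875 − 3.998134·11.475 = -9.003587
ŷ(19.6) = a + b·19.6 = -9.003587 + 3.998134·19.6 = 69.359838

69.360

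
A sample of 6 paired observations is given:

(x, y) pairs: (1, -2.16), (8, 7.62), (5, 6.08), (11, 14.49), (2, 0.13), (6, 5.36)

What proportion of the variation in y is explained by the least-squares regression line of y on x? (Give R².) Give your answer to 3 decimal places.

0.965

n = 6, Σx = 33, Σy = 31.52, Σxy = 281.01, Σx² = 251, Σy² = 338.403
Sxx = Σx² − (Σx)²/n = 251 − 181.5 = 69.5
Sxy = Σxy − (Σx)(Σy)/n = 281.01 − 173.36 = 107.65
Syy = Σy² − (Σy)²/n = 338.403 − 165.585067 = 172.817933
R² = Sxy²/(Sxx·Syy) = (107.65)²/(69.5·172.817933) = 0.964838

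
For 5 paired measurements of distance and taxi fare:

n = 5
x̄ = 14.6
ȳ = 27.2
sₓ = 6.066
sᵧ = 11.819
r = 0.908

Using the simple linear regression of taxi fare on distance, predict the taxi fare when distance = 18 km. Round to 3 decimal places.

b = r · sᵧ/sₓ = 0.908 · 11.819/6.066 = 1.769148
a = ȳ − b·x̄ = 27.2 − 1.769148·14.6 = 1.370439
ŷ(18) = a + b·18 = 1.370439 + 1.769148·18 = 33.215103

33.215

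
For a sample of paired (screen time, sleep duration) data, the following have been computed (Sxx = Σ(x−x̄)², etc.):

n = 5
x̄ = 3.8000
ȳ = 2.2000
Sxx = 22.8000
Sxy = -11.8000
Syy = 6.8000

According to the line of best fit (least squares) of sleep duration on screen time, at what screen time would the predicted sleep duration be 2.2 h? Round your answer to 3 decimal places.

b = Sxy/Sxx = -11.8/22.8 = -0.517544
a = ȳ − b·x̄ = 2.2 − (-0.517544)·3.8 = 4.166667
Set a + b·x = 2.2: x = (2.2 − 4.166667) / (-0.517544) = 3.8

3.800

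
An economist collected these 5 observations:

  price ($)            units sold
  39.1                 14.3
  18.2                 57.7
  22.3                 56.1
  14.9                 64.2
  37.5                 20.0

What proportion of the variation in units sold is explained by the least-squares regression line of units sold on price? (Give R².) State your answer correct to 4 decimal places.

n = 5, Σx = 132, Σy = 212.3, Σxy = 4566.88, Σx² = 3985.6, Σy² = 11202.63
Sxx = Σx² − (Σx)²/n = 3985.6 − 3484.8 = 500.8
Sxy = Σxy − (Σx)(Σy)/n = 4566.88 − 5604.72 = -1037.84
Syy = Σy² − (Σy)²/n = 11202.63 − 9014.258 = 2188.372
R² = Sxy²/(Sxx·Syy) = (-1037.84)²/(500.8·2188.372) = 0.982823

0.9828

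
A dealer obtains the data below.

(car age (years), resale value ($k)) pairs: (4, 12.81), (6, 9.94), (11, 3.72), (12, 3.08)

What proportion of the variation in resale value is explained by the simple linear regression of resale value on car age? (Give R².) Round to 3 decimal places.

0.996

n = 4, Σx = 33, Σy = 29.55, Σxy = 188.76, Σx² = 317, Σy² = 286.2245
Sxx = Σx² − (Σx)²/n = 317 − 272.25 = 44.75
Sxy = Σxy − (Σx)(Σy)/n = 188.76 − 243.7875 = -55.0275
Syy = Σy² − (Σy)²/n = 286.2245 − 218.300625 = 67.923875
R² = Sxy²/(Sxx·Syy) = (-55.0275)²/(44.75·67.923875) = 0.996194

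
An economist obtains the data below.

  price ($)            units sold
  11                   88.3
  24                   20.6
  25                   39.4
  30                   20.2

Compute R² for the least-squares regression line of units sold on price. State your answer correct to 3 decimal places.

0.888

n = 4, Σx = 90, Σy = 168.5, Σxy = 3056.7, Σx² = 2222, Σy² = 10181.65
Sxx = Σx² − (Σx)²/n = 2222 − 2025 = 197
Sxy = Σxy − (Σx)(Σy)/n = 3056.7 − 3791.25 = -734.55
Syy = Σy² − (Σy)²/n = 10181.65 − 7098.0625 = 3083.5875
R² = Sxy²/(Sxx·Syy) = (-734.55)²/(197·3083.5875) = 0.888219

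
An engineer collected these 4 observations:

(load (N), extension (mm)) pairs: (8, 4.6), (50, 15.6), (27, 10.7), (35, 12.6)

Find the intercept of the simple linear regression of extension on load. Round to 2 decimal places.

n = 4, Σx = 120, Σy = 43.5, Σxy = 1546.7, Σx² = 4518
Sxx = Σx² − (Σx)²/n = 4518 − 3600 = 918
Sxy = Σxy − (Σx)(Σy)/n = 1546.7 − 1305 = 241.7
b = Sxy/Sxx = 241.7/918 = 0.263290
a = ȳ − b·x̄ = 10.875 − 0.263290·30 = 2.976307

2.98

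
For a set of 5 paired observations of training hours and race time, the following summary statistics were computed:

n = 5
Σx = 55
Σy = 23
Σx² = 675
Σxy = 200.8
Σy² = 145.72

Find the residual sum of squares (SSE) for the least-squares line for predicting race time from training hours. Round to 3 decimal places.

Sxx = Σx² − (Σx)²/n = 675 − 605 = 70
Sxy = Σxy − (Σx)(Σy)/n = 200.8 − 253 = -52.2
Syy = Σy² − (Σy)²/n = 145.72 − 105.8 = 39.92
b = Sxy/Sxx = -52.2/70 = -0.745714
SSE = Syy − b·Sxy = 39.92 − (-0.745714)·(-52.2) = 0.993714

0.994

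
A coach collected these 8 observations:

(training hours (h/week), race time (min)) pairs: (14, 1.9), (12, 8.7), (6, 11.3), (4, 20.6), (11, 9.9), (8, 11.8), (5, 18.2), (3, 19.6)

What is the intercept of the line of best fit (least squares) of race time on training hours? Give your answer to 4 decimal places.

24.3320

n = 8, Σx = 63, Σy = 102, Σxy = 634.3, Σx² = 611
Sxx = Σx² − (Σx)²/n = 611 − 496.125 = 114.875
Sxy = Σxy − (Σx)(Σy)/n = 634.3 − 803.25 = -168.95
b = Sxy/Sxx = -168.95/114.875 = -1.470729
a = ȳ − b·x̄ = 12.75 − (-1.470729)·7.875 = 24.331991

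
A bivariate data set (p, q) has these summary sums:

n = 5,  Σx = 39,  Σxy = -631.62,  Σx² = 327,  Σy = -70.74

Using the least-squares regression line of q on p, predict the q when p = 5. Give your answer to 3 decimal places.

-4.342

Sxx = Σx² − (Σx)²/n = 327 − 304.2 = 22.8
Sxy = Σxy − (Σx)(Σy)/n = -631.62 − (-551.772) = -79.848
b = Sxy/Sxx = -79.848/22.8 = -3.502105
a = ȳ − b·x̄ = -14.148 − (-3.502105)·7.8 = 13.168421
ŷ(5) = a + b·5 = 13.168421 + (-3.502105)·5 = -4.342105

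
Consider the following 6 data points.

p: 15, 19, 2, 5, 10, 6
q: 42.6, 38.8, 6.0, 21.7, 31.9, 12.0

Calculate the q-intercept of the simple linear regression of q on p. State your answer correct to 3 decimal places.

n = 6, Σx = 57, Σy = 153, Σxy = 1887.7, Σx² = 751
Sxx = Σx² − (Σx)²/n = 751 − 541.5 = 209.5
Sxy = Σxy − (Σx)(Σy)/n = 1887.7 − 1453.5 = 434.2
b = Sxy/Sxx = 434.2/209.5 = 2.072554
a = ȳ − b·x̄ = 25.5 − 2.072554·9.5 = 5.810740

5.811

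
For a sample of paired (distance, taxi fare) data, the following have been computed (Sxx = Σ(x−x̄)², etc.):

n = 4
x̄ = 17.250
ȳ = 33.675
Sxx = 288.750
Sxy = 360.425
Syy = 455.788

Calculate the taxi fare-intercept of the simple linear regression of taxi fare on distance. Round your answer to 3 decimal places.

12.143

b = Sxy/Sxx = 360.425/288.75 = 1.248225
a = ȳ − b·x̄ = 33.675 − 1.248225·17.25 = 12.143117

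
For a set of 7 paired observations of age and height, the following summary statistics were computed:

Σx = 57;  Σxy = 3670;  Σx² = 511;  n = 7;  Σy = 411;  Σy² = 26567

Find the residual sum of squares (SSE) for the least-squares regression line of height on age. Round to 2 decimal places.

Sxx = Σx² − (Σx)²/n = 511 − 464.142857 = 46.857143
Sxy = Σxy − (Σx)(Σy)/n = 3670 − 3346.714286 = 323.285714
Syy = Σy² − (Σy)²/n = 26567 − 24131.571429 = 2435.428571
b = Sxy/Sxx = 323.285714/46.857143 = 6.899390
SSE = Syy − b·Sxy = 2435.428571 − 6.899390·323.285714 = 204.954268

204.95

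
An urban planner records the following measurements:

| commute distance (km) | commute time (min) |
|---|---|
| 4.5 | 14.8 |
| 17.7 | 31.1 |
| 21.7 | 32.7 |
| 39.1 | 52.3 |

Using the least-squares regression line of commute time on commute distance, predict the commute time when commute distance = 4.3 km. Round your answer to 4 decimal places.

15.0789

n = 4, Σx = 83, Σy = 130.9, Σxy = 3371.59, Σx² = 2333.24
Sxx = Σx² − (Σx)²/n = 2333.24 − 1722.25 = 610.99
Sxy = Σxy − (Σx)(Σy)/n = 3371.59 − 2716.175 = 655.415
b = Sxy/Sxx = 655.415/610.99 = 1.072710
a = ȳ − b·x̄ = 32.725 − 1.072710·20.75 = 10.466270
ŷ(4.3) = a + b·4.3 = 10.466270 + 1.072710·4.3 = 15.078923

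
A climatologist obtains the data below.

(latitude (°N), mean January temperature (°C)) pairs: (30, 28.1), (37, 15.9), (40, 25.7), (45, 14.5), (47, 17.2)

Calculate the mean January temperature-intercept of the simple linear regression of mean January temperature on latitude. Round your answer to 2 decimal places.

45.43

n = 5, Σx = 199, Σy = 101.4, Σxy = 3920.2, Σx² = 8103
Sxx = Σx² − (Σx)²/n = 8103 − 7920.2 = 182.8
Sxy = Σxy − (Σx)(Σy)/n = 3920.2 − 4035.72 = -115.52
b = Sxy/Sxx = -115.52/182.8 = -0.631947
a = ȳ − b·x̄ = 20.28 − (-0.631947)·39.8 = 45.431510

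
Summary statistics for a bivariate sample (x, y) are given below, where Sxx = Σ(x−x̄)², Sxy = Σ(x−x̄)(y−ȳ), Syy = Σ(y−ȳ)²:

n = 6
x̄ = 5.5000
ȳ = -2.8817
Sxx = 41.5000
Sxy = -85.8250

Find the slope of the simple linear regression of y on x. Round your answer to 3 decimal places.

-2.068

b = Sxy/Sxx = -85.825/41.5 = -2.068072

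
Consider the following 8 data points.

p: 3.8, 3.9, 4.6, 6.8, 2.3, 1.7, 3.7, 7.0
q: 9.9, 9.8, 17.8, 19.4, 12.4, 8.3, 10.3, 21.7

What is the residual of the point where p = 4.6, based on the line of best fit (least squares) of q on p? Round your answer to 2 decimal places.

3.22

n = 8, Σx = 33.8, Σy = 109.6, Σxy = 522.28, Σx² = 167.92
Sxx = Σx² − (Σx)²/n = 167.92 − 142.805 = 25.115
Sxy = Σxy − (Σx)(Σy)/n = 522.28 − 463.06 = 59.22
b = Sxy/Sxx = 59.22/25.115 = 2.357953
a = ȳ − b·x̄ = 13.7 − 2.357953·4.225 = 3.737647
ŷ(4.6) = 3.737647 + 2.357953·4.6 = 14.584233
residual = y − ŷ = 17.8 − 14.584233 = 3.215767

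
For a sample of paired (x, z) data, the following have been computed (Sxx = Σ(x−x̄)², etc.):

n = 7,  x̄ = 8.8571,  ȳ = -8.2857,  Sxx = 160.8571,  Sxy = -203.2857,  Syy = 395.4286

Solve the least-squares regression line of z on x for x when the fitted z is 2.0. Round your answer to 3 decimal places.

0.718

b = Sxy/Sxx = -203.2857/160.8571 = -1.263766
a = ȳ − b·x̄ = -8.2857 − (-1.263766)·8.8571 = 2.907600
Set a + b·x = 2.0: x = (2.0 − 2.907600) / (-1.263766) = 0.718171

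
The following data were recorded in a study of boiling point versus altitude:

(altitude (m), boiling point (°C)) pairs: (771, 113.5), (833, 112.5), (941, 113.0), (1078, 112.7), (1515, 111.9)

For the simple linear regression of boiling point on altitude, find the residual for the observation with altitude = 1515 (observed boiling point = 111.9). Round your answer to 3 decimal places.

n = 5, Σx = 5138, Σy = 563.6, Σxy = 578573.1, Σx² = 5631120
Sxx = Σx² − (Σx)²/n = 5631120 − 5279808.8 = 351311.2
Sxy = Σxy − (Σx)(Σy)/n = 578573.1 − 579155.36 = -582.26
b = Sxy/Sxx = -582.26/351311.2 = -0.001657
a = ȳ − b·x̄ = 112.72 − (-0.001657)·1027.6 = 114.423135
ŷ(1515) = 114.423135 + (-0.001657)·1515 = 111.912188
residual = y − ŷ = 111.9 − 111.912188 = -0.012188

-0.012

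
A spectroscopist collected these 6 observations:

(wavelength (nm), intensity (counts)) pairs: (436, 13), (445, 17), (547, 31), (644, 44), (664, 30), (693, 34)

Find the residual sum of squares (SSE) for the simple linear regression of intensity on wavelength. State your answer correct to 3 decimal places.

187.718

n = 6, Σx = 3429, Σy = 169, Σxy = 102008, Σx² = 2023211, Σy² = 5411
Sxx = Σx² − (Σx)²/n = 2023211 − 1959673.5 = 63537.5
Sxy = Σxy − (Σx)(Σy)/n = 102008 − 96583.5 = 5424.5
Syy = Σy² − (Σy)²/n = 5411 − 4760.166667 = 650.833333
b = Sxy/Sxx = 5424.5/63537.5 = 0.085375
SSE = Syy − b·Sxy = 650.833333 − 0.085375·5424.5 = 187.717846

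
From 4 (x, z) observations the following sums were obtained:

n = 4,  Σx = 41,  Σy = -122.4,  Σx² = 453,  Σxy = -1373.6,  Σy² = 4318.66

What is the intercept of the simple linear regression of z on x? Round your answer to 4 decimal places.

6.6443

Sxx = Σx² − (Σx)²/n = 453 − 420.25 = 32.75
Sxy = Σxy − (Σx)(Σy)/n = -1373.6 − (-1254.6) = -119
b = Sxy/Sxx = -119/32.75 = -3.633588
a = ȳ − b·x̄ = -30.6 − (-3.633588)·10.25 = 6.644275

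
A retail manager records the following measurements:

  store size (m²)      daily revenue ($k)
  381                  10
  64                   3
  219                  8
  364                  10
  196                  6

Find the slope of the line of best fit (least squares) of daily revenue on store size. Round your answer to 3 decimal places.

n = 5, Σx = 1224, Σy = 37, Σxy = 10570, Σx² = 368130
Sxx = Σx² − (Σx)²/n = 368130 − 299635.2 = 68494.8
Sxy = Σxy − (Σx)(Σy)/n = 10570 − 9057.6 = 1512.4
b = Sxy/Sxx = 1512.4/68494.8 = 0.022081

0.022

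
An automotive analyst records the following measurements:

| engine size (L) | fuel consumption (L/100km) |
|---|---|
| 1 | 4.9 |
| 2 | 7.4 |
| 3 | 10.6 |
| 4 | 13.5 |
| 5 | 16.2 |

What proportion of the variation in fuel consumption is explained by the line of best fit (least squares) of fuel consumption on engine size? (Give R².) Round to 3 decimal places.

0.999

n = 5, Σx = 15, Σy = 52.6, Σxy = 186.5, Σx² = 55, Σy² = 635.82
Sxx = Σx² − (Σx)²/n = 55 − 45 = 10
Sxy = Σxy − (Σx)(Σy)/n = 186.5 − 157.8 = 28.7
Syy = Σy² − (Σy)²/n = 635.82 − 553.352 = 82.468
R² = Sxy²/(Sxx·Syy) = (28.7)²/(10·82.468) = 0.998800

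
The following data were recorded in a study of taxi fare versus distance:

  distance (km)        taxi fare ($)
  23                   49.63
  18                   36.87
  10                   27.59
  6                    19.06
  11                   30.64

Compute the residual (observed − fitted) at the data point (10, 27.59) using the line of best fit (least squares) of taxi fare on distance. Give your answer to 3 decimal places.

n = 5, Σx = 68, Σy = 163.79, Σxy = 2532.45, Σx² = 1110
Sxx = Σx² − (Σx)²/n = 1110 − 924.8 = 185.2
Sxy = Σxy − (Σx)(Σy)/n = 2532.45 − 2227.544 = 304.906
b = Sxy/Sxx = 304.906/185.2 = 1.646361
a = ȳ − b·x̄ = 32.758 − 1.646361·13.6 = 10.367495
ŷ(10) = 10.367495 + 1.646361·10 = 26.831102
residual = y − ŷ = 27.59 − 26.831102 = 0.758898

0.759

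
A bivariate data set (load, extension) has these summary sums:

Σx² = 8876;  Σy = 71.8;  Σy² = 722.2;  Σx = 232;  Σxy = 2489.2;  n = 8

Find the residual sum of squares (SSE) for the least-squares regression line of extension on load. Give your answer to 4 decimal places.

Sxx = Σx² − (Σx)²/n = 8876 − 6728 = 2148
Sxy = Σxy − (Σx)(Σy)/n = 2489.2 − 2082.2 = 407
Syy = Σy² − (Σy)²/n = 722.2 − 644.405 = 77.795
b = Sxy/Sxx = 407/2148 = 0.189479
SSE = Syy − b·Sxy = 77.795 − 0.189479·407 = 0.677216

0.6772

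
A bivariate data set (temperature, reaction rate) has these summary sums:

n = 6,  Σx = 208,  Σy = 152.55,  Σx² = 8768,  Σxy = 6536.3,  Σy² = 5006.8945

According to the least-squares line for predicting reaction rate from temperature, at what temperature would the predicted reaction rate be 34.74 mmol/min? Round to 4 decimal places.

46.2914

Sxx = Σx² − (Σx)²/n = 8768 − 7210.666667 = 1557.333333
Sxy = Σxy − (Σx)(Σy)/n = 6536.3 − 5288.4 = 1247.9
b = Sxy/Sxx = 1247.9/1557.333333 = 0.801306
a = ȳ − b·x̄ = 25.425 − 0.801306·34.666667 = -2.353596
Set a + b·x = 34.74: x = (34.74 − (-2.353596)) / 0.801306 = 46.291444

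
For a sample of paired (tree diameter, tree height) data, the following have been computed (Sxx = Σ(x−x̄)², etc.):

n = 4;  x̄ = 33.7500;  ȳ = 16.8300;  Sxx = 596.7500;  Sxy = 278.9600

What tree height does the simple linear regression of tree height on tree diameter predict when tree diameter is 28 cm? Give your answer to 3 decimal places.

b = Sxy/Sxx = 278.96/596.75 = 0.467465
a = ȳ − b·x̄ = 16.83 − 0.467465·33.75 = 1.053041
ŷ(28) = a + b·28 = 1.053041 + 0.467465·28 = 14.142074

14.142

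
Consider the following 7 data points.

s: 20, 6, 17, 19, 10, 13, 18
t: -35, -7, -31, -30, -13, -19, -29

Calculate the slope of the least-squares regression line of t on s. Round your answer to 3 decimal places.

-1.988

n = 7, Σx = 103, Σy = -164, Σxy = -2738, Σx² = 1679
Sxx = Σx² − (Σx)²/n = 1679 − 1515.571429 = 163.428571
Sxy = Σxy − (Σx)(Σy)/n = -2738 − (-2413.142857) = -324.857143
b = Sxy/Sxx = -324.857143/163.428571 = -1.987762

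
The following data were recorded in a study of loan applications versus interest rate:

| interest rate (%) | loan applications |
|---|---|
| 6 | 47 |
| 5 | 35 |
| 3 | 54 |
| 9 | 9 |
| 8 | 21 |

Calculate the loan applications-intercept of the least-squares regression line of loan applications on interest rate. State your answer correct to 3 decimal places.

n = 5, Σx = 31, Σy = 166, Σxy = 868, Σx² = 215
Sxx = Σx² − (Σx)²/n = 215 − 192.2 = 22.8
Sxy = Σxy − (Σx)(Σy)/n = 868 − 1029.2 = -161.2
b = Sxy/Sxx = -161.2/22.8 = -7.070175
a = ȳ − b·x̄ = 33.2 − (-7.070175)·6.2 = 77.035088

77.035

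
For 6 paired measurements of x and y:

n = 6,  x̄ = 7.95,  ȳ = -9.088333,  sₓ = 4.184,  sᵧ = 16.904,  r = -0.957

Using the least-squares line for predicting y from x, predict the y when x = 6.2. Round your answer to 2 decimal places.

b = r · sᵧ/sₓ = -0.957 · 16.904/4.184 = -3.866426
a = ȳ − b·x̄ = -9.088333 − (-3.866426)·7.95 = 21.649757
ŷ(6.2) = a + b·6.2 = 21.649757 + (-3.866426)·6.2 = -2.322087

-2.32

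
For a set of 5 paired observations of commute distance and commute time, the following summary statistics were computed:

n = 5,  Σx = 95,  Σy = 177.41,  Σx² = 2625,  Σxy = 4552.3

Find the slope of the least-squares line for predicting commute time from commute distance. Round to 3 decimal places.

Sxx = Σx² − (Σx)²/n = 2625 − 1805 = 820
Sxy = Σxy − (Σx)(Σy)/n = 4552.3 − 3370.79 = 1181.51
b = Sxy/Sxx = 1181.51/820 = 1.440866

1.441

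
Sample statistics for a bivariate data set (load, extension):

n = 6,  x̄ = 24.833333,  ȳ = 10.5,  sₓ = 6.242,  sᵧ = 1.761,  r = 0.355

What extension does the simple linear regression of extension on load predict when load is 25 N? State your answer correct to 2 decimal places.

b = r · sᵧ/sₓ = 0.355 · 1.761/6.242 = 0.100153
a = ȳ − b·x̄ = 10.5 − 0.100153·24.833333 = 8.012867
ŷ(25) = a + b·25 = 8.012867 + 0.100153·25 = 10.516692

10.52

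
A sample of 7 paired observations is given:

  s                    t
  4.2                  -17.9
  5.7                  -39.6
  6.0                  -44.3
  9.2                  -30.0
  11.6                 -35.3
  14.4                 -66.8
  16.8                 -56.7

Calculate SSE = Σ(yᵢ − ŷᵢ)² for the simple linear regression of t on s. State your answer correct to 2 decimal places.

722.53

n = 7, Σx = 67.9, Σy = -290.6, Σxy = -3166.66, Σx² = 794.93, Σy² = 13674.28
Sxx = Σx² − (Σx)²/n = 794.93 − 658.63 = 136.3
Sxy = Σxy − (Σx)(Σy)/n = -3166.66 − (-2818.82) = -347.84
Syy = Σy² − (Σy)²/n = 13674.28 − 12064.051429 = 1610.228571
b = Sxy/Sxx = -347.84/136.3 = -2.552018
SSE = Syy − b·Sxy = 1610.228571 − (-2.552018)·(-347.84) = 722.534767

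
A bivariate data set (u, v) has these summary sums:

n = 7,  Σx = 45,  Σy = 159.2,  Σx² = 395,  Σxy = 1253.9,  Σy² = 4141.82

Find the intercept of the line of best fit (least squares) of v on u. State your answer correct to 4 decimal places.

Sxx = Σx² − (Σx)²/n = 395 − 289.285714 = 105.714286
Sxy = Σxy − (Σx)(Σy)/n = 1253.9 − 1023.428571 = 230.471429
b = Sxy/Sxx = 230.471429/105.714286 = 2.180135
a = ȳ − b·x̄ = 22.742857 − 2.180135·6.428571 = 8.727703

8.7277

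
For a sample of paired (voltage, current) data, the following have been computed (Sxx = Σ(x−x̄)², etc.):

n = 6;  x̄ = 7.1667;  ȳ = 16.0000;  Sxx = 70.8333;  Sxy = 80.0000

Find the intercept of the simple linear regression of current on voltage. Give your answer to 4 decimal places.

7.9058

b = Sxy/Sxx = 80/70.8333 = 1.129412
a = ȳ − b·x̄ = 16 − 1.129412·7.1667 = 7.905841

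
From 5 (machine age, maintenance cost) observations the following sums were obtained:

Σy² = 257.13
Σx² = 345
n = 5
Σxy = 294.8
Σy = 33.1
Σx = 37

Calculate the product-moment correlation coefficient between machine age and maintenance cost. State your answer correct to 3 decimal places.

0.958

Sxx = Σx² − (Σx)²/n = 345 − 273.8 = 71.2
Sxy = Σxy − (Σx)(Σy)/n = 294.8 − 244.94 = 49.86
Syy = Σy² − (Σy)²/n = 257.13 − 219.122 = 38.008
r = Sxy/√(Sxx·Syy) = 49.86/√(2706.1696) = 49.86/52.020857 = 0.958462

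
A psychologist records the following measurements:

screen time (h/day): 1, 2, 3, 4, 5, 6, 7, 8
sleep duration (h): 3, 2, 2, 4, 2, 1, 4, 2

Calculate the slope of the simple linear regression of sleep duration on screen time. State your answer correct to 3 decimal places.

-0.024

n = 8, Σx = 36, Σy = 20, Σxy = 89, Σx² = 204
Sxx = Σx² − (Σx)²/n = 204 − 162 = 42
Sxy = Σxy − (Σx)(Σy)/n = 89 − 90 = -1
b = Sxy/Sxx = -1/42 = -0.023810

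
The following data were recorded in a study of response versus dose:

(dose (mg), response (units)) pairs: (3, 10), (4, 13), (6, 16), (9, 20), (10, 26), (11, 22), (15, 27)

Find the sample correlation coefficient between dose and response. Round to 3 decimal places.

0.946

n = 7, Σx = 58, Σy = 134, Σxy = 1265, Σx² = 588, Σy² = 2814
Sxx = Σx² − (Σx)²/n = 588 − 480.571429 = 107.428571
Sxy = Σxy − (Σx)(Σy)/n = 1265 − 1110.285714 = 154.714286
Syy = Σy² − (Σy)²/n = 2814 − 2565.142857 = 248.857143
r = Sxy/√(Sxx·Syy) = 154.714286/√(26734.367347) = 154.714286/163.506475 = 0.946227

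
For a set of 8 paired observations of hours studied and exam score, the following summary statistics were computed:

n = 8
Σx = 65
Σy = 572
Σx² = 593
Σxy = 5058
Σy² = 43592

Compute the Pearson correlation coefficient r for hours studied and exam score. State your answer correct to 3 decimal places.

0.982

Sxx = Σx² − (Σx)²/n = 593 − 528.125 = 64.875
Sxy = Σxy − (Σx)(Σy)/n = 5058 − 4647.5 = 410.5
Syy = Σy² − (Σy)²/n = 43592 − 40898 = 2694
r = Sxy/√(Sxx·Syy) = 410.5/√(174773.25) = 410.5/418.058907 = 0.981919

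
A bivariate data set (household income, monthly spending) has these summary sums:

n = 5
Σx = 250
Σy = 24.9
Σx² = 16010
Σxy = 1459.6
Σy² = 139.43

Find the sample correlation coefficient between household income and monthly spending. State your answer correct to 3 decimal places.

0.922

Sxx = Σx² − (Σx)²/n = 16010 − 12500 = 3510
Sxy = Σxy − (Σx)(Σy)/n = 1459.6 − 1245 = 214.6
Syy = Σy² − (Σy)²/n = 139.43 − 124.002 = 15.428
r = Sxy/√(Sxx·Syy) = 214.6/√(54152.28) = 214.6/232.706424 = 0.922192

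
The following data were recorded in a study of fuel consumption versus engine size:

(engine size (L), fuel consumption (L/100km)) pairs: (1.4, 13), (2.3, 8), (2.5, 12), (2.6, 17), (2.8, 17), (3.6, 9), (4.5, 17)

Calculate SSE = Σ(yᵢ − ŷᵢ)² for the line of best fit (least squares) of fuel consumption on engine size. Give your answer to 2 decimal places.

n = 7, Σx = 19.7, Σy = 93, Σxy = 267.3, Σx² = 61.31, Σy² = 1325
Sxx = Σx² − (Σx)²/n = 61.31 − 55.441429 = 5.868571
Sxy = Σxy − (Σx)(Σy)/n = 267.3 − 261.728571 = 5.571429
Syy = Σy² − (Σy)²/n = 1325 − 1235.571429 = 89.428571
b = Sxy/Sxx = 5.571429/5.868571 = 0.949367
SSE = Syy − b·Sxy = 89.428571 − 0.949367·5.571429 = 84.139241

84.14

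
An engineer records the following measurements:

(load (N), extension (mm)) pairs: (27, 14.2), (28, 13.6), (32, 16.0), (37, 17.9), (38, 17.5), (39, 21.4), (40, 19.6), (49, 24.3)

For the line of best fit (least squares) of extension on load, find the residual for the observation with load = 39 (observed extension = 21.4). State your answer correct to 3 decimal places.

n = 8, Σx = 290, Σy = 144.5, Σxy = 5412.8, Σx² = 10872
Sxx = Σx² − (Σx)²/n = 10872 − 10512.5 = 359.5
Sxy = Σxy − (Σx)(Σy)/n = 5412.8 − 5238.125 = 174.675
b = Sxy/Sxx = 174.675/359.5 = 0.485883
a = ȳ − b·x̄ = 18.0625 − 0.485883·36.25 = 0.449235
ŷ(39) = 0.449235 + 0.485883·39 = 19.398679
residual = y − ŷ = 21.4 − 19.398679 = 2.001321

2.001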